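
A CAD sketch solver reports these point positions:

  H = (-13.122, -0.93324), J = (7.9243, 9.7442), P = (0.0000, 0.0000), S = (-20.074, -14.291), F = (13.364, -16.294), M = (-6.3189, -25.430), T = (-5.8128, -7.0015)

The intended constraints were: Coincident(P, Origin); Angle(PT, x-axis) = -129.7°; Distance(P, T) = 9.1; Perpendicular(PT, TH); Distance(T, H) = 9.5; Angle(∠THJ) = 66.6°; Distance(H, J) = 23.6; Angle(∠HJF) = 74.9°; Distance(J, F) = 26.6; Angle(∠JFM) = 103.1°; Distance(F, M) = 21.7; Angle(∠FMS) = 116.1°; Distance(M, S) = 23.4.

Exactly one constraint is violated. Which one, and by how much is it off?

Distance(M, S) = 23.4 — off by 5.70.

P = (0.00, 0.00) ✓; PT at -129.7° ✓; |PT| = 9.100 ✓; ∠(PT, TH) = 90.00° ✓; |TH| = 9.500 ✓; ∠THJ = 66.60° ✓; |HJ| = 23.60 ✓; ∠HJF = 74.90° ✓; |JF| = 26.60 ✓; ∠JFM = 103.1° ✓; |FM| = 21.70 ✓; ∠FMS = 116.1° ✓; |MS| = 17.70 ✗.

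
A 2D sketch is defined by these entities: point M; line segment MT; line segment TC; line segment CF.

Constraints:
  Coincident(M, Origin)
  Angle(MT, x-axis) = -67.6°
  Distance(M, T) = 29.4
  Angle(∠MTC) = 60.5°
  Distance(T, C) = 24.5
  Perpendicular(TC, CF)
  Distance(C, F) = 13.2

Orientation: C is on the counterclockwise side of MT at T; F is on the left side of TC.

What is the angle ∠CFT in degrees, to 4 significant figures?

61.69°

M is at the origin; MT runs at -67.6° with length 29.4, so T = 29.4·(cos -67.6°, sin -67.6°) = (11.20, -27.18). ∠MTC = 60.5°, so TC runs at -67.6° + (180° − 60.5°) = 51.90° from the x-axis; with |TC| = 24.5, C = T + 24.5·(cos 51.90°, sin 51.90°) = (26.32, -7.902). The perpendicularity gives CF at right angles to TC; with |CF| = 13.2 on the left of TC, F = C + 13.2·(-0.7869, 0.6170) = (15.93, 0.2431). Then cos ∠CFT = FC·FT / (|FC||FT|), giving 61.69°.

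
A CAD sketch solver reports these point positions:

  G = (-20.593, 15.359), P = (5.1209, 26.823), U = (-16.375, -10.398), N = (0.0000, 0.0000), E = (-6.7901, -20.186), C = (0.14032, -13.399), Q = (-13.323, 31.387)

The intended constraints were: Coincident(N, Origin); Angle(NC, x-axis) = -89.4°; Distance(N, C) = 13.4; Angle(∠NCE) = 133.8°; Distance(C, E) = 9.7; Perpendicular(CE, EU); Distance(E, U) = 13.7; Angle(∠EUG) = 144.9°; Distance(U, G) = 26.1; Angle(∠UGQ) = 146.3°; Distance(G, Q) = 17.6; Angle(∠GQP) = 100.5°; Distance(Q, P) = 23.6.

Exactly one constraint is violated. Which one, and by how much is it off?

Distance(Q, P) = 23.6 — off by 4.60.

N = (0.00, 0.00) ✓; NC at -89.40° ✓; |NC| = 13.40 ✓; ∠NCE = 133.8° ✓; |CE| = 9.700 ✓; ∠(CE, EU) = 90.00° ✓; |EU| = 13.70 ✓; ∠EUG = 144.9° ✓; |UG| = 26.10 ✓; ∠UGQ = 146.3° ✓; |GQ| = 17.60 ✓; ∠GQP = 100.5° ✓; |QP| = 19.00 ✗.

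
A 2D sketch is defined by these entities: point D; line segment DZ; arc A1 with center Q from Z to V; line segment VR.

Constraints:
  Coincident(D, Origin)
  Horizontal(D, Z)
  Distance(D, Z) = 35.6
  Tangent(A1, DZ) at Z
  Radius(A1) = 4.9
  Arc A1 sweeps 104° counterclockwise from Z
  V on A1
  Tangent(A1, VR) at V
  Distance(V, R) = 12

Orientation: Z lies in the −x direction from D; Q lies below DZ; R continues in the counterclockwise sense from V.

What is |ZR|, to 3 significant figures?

17.8

On A1, Z sits at bearing 90° from Q; a 104° counterclockwise sweep puts V at bearing 194°, so V = Q + 4.9·(cos 194°, sin 194°) = (-40.4, -6.09). A1 meets VR tangentially, so QV is at right angles to VR, so VR runs along (−sin 194°, cos 194°); with |VR| = 12.0, R = (-37.5, -17.7). Then |ZR| = |R − Z| = 17.8.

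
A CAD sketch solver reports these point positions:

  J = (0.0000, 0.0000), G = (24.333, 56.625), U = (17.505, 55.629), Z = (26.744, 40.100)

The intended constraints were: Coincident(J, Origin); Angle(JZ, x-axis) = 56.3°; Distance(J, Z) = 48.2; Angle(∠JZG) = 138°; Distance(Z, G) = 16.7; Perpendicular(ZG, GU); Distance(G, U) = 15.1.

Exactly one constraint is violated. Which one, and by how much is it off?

Distance(G, U) = 15.1 — off by 8.20.

J = (0.00, 0.00) ✓; JZ at 56.30° ✓; |JZ| = 48.20 ✓; ∠JZG = 138.0° ✓; |ZG| = 16.70 ✓; ∠(ZG, GU) = 90.00° ✓; |GU| = 6.900 ✗.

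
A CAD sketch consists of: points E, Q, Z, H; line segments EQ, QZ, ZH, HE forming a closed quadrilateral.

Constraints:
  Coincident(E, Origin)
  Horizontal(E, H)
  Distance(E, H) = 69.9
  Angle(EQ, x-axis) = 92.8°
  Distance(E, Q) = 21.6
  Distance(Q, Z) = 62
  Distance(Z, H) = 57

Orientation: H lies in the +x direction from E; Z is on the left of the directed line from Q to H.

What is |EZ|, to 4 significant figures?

74.83

E is at the origin; EH is horizontal with |EH| = 69.9 and H in +x, so H = (69.9, 0). EQ runs at 92.8° with |EQ| = 21.6, so Q = (-1.055, 21.57). Z is determined by |QZ| = 62.0 and |ZH| = 57.0 together: it lies at the intersection of circle(Q, 62.0) and circle(H, 57.0). With |QH| = 74.16, the foot of the radical line on QH is 41.09 from Q and the perpendicular offset is √(62.0² − 41.09²) = 46.43. Taking the left-of-QH solution: Z = (51.77, 54.04).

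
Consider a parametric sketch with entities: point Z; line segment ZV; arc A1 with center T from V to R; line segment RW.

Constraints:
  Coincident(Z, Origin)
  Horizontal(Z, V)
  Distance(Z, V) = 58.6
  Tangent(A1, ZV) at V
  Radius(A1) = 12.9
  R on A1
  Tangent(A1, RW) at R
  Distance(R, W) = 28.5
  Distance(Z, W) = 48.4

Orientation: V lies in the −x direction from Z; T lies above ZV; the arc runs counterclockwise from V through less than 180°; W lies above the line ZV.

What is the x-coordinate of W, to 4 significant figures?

-35.00

Z is at the origin; Z and V share the same y with |ZV| = 58.6 and V on the −x side, so V = (-58.60, 0.000). The tangent condition forces TV to be normal to ZV, so T = V + (0, 12.9) = (-58.60, 12.90). Since TR ⟂ RW (tangency), |TW| = √(12.9² + 28.5²) = 31.28 regardless of where R sits on A1. So W lies on both circle(Z, 48.4) and circle(T, 31.28); the above-ZV intersection is W = (-35.00, 33.43). R is the foot of the tangent from W: R = (-46.87, 7.525).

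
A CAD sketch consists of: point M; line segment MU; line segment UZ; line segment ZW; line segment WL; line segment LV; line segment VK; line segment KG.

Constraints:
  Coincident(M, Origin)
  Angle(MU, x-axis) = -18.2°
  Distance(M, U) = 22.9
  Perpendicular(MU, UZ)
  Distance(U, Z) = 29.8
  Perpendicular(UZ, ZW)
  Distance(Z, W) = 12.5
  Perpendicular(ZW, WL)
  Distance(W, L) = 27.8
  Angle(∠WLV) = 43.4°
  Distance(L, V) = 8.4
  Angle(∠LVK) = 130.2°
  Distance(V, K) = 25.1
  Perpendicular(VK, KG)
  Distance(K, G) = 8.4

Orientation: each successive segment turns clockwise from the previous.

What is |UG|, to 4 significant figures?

36.75

M is at the origin; MU runs at -18.2° with length 22.9, so U = (21.75, -7.152). MU is perpendicular to UZ, so UZ runs at -108.2°; with |UZ| = 29.8, Z = (12.45, -35.46). UZ is perpendicular to ZW, so ZW runs at 161.8°; with |ZW| = 12.5, W = (0.5721, -31.56). ZW ⟂ WL, so WL runs at 71.80°; with |WL| = 27.8, L = (9.255, -5.148). ∠WLV = 43.4° gives LV at -64.80° from the x-axis; with |LV| = 8.4, V = (12.83, -12.75). ∠LVK = 130.2° gives VK at -114.6° from the x-axis; with |VK| = 25.1, K = (2.383, -35.57). VK ⟂ KG, so KG runs at 155.4°; with |KG| = 8.4, G = (-5.255, -32.07). Then |UG| = |G − U| = 36.75.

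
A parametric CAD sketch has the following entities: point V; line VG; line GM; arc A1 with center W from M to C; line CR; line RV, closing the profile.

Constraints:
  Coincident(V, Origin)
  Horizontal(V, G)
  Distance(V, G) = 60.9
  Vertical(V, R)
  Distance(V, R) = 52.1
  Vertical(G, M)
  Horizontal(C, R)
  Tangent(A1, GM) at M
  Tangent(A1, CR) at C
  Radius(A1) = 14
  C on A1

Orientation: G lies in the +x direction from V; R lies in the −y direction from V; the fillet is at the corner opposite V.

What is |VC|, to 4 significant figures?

70.10

V is at the origin; VG is horizontal with |VG| = 60.9 and G on the +x side, so G = (60.90, 0.000). VR is vertical with |VR| = 52.1 and R on the −y side, so R = (0.000, -52.10). The virtual corner opposite V is at (60.90, -52.10). Tangency of A1 to GM means the radius WM is perpendicular to GM and the tangent condition forces WC to be normal to CR, with radius 14.0, so the center W sits 14.0 in from both sides at W = (46.90, -38.10). That places the tangent points at M = (60.90, -38.10) on GM and C = (46.90, -52.10) on CR. Then |VC| = |C − V| = 70.10.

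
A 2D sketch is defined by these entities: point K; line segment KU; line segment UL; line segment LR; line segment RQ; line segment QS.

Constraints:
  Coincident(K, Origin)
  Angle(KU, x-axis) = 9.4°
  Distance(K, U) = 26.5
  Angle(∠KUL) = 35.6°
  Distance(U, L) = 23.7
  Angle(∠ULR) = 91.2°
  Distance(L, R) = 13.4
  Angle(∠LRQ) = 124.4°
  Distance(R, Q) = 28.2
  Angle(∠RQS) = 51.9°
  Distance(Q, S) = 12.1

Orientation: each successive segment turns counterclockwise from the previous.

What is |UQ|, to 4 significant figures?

29.83

∠ULR = 91.2° gives LR at -117.4° from the x-axis; with |LR| = 13.4, R = (-1.288, 2.895). ∠LRQ = 124.4° gives RQ at -61.80° from the x-axis; with |RQ| = 28.2, Q = (12.04, -21.96). Then |UQ| = |Q − U| = 29.83.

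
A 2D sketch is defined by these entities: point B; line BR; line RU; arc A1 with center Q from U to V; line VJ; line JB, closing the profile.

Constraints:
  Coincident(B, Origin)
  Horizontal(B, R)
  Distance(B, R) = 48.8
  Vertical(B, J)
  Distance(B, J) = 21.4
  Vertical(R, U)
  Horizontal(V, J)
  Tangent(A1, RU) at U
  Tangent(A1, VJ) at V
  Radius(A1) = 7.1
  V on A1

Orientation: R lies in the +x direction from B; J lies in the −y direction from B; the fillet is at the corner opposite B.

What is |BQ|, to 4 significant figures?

44.08

B is at the origin; BR is horizontal with |BR| = 48.8 and R on the +x side, so R = (48.80, 0.000). BJ is vertical with |BJ| = 21.4 and J on the −y side, so J = (0.000, -21.40). The virtual corner opposite B is at (48.80, -21.40). Tangency of A1 to RU means the radius QU is perpendicular to RU and the tangent condition forces QV to be normal to VJ, with radius 7.1, so the center Q sits 7.1 in from both sides at Q = (41.70, -14.30). Then |BQ| = |Q − B| = 44.08.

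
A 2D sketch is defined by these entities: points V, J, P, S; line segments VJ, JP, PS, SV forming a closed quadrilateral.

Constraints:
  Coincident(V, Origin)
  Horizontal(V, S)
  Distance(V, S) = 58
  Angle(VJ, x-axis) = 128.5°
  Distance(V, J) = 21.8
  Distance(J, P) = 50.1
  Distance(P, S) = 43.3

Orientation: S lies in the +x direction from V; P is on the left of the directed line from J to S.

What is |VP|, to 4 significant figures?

48.43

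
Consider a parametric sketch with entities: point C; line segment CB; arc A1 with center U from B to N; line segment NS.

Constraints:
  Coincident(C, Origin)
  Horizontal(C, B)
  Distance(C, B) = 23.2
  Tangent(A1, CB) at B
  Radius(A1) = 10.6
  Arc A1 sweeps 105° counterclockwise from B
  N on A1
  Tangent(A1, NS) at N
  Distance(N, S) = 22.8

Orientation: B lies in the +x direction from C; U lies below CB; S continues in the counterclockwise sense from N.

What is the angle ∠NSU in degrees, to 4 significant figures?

24.93°

C is at the origin; C and B share the same y with |CB| = 23.2 and B on the +x side, so B = (23.20, 0.000). Tangency of A1 to CB means the radius UB is perpendicular to CB, so U = B + (0, -10.6) = (23.20, -10.60). On A1, B sits at bearing 90° from U; a 105° counterclockwise sweep puts N at bearing 195°, so N = U + 10.6·(cos 195°, sin 195°) = (12.96, -13.34). A1 meets NS tangentially, so UN is at right angles to NS, so NS runs along (−sin 195°, cos 195°); with |NS| = 22.8, S = (18.86, -35.37). Then cos ∠NSU = SN·SU / (|SN||SU|), giving 24.93°.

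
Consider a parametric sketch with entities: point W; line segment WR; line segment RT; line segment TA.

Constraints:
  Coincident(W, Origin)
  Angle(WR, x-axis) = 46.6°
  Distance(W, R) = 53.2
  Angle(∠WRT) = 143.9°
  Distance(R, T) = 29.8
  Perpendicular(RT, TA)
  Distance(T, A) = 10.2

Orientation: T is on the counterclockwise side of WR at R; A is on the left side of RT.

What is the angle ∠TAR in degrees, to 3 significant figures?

71.1°

W is at the origin; WR runs at 46.6° with length 53.2, so R = 53.2·(cos 46.6°, sin 46.6°) = (36.6, 38.7). ∠WRT = 143.9°, so RT runs at 46.6° + (180° − 143.9°) = 82.7° from the x-axis; with |RT| = 29.8, T = R + 29.8·(cos 82.7°, sin 82.7°) = (40.3, 68.2). The perpendicularity gives TA at right angles to RT; with |TA| = 10.2 on the left of RT, A = T + 10.2·(-0.992, 0.127) = (30.2, 69.5). Then cos ∠TAR = AT·AR / (|AT||AR|), giving 71.1°.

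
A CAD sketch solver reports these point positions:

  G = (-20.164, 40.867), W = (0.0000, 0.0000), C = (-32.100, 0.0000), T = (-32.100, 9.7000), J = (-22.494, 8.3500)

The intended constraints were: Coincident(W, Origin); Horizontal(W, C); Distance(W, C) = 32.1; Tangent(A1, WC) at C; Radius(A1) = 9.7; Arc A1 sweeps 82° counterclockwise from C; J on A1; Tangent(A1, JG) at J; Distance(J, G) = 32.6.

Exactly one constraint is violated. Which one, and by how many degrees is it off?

Tangent(A1, JG) at J — off by 3.90°.

W = (0.00, 0.00) ✓; W.y = 0.00, C.y = 0.00 ✓; |WC| = 32.10 ✓; ∠(TC, CW) = 90.00° ✓; |TC| = 9.700 ✓; bearing(T→J) − bearing(T→C) = 82.00° ✓; |TJ| = 9.700 ✓; ∠(TJ, JG) = 86.10° ✗; |JG| = 32.60 ✓.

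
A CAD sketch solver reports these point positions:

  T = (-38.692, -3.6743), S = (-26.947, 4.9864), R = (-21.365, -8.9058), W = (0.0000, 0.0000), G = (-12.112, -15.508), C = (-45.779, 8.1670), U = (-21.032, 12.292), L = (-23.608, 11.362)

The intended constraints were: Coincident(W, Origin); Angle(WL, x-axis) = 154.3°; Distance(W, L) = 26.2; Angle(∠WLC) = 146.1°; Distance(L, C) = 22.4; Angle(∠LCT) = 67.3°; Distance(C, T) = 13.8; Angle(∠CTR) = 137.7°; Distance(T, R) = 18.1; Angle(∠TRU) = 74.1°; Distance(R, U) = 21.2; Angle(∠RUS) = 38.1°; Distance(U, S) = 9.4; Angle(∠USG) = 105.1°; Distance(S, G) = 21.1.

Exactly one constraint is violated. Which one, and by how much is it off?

Distance(S, G) = 21.1 — off by 4.20.

W = (0.00, 0.00) ✓; WL at 154.3° ✓; |WL| = 26.20 ✓; ∠WLC = 146.1° ✓; |LC| = 22.40 ✓; ∠LCT = 67.30° ✓; |CT| = 13.80 ✓; ∠CTR = 137.7° ✓; |TR| = 18.10 ✓; ∠TRU = 74.10° ✓; |RU| = 21.20 ✓; ∠RUS = 38.10° ✓; |US| = 9.400 ✓; ∠USG = 105.1° ✓; |SG| = 25.30 ✗.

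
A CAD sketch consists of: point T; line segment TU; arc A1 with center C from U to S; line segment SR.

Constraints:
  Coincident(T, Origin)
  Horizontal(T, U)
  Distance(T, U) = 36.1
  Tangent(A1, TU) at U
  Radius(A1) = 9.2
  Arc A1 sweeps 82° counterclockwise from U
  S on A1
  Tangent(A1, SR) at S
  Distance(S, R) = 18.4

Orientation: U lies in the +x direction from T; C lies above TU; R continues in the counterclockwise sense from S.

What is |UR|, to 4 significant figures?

28.63

T is at the origin; T and U share the same y with |TU| = 36.1 and U on the +x side, so U = (36.10, 0.000). Since A1 is tangent to TU there, CU ⟂ TU, so C = U + (0, 9.2) = (36.10, 9.200). On A1, U sits at bearing -90° from C; an 82° counterclockwise sweep puts S at bearing -8°, so S = C + 9.2·(cos -8°, sin -8°) = (45.21, 7.920). Tangency of A1 to SR means the radius CS is perpendicular to SR, so SR runs along (−sin -8°, cos -8°); with |SR| = 18.4, R = (47.77, 26.14). Then |UR| = |R − U| = 28.63.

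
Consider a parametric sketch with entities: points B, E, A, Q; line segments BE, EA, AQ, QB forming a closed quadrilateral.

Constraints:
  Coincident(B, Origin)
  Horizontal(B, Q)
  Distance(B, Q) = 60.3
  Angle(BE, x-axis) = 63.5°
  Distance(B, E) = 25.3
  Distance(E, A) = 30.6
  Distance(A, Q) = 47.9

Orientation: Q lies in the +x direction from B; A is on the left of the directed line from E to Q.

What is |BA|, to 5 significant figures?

54.436

B is at the origin; BQ is horizontal with |BQ| = 60.3 and Q in +x, so Q = (60.3, 0). BE runs at 63.5° with |BE| = 25.3, so E = (11.289, 22.642). A is determined by |EA| = 30.6 and |AQ| = 47.9 together: it lies at the intersection of circle(E, 30.6) and circle(Q, 47.9). With |EQ| = 53.988, the foot of the radical line on EQ is 14.417 from E and the perpendicular offset is √(30.6² − 14.417²) = 26.991. Taking the left-of-EQ solution: A = (35.696, 41.098).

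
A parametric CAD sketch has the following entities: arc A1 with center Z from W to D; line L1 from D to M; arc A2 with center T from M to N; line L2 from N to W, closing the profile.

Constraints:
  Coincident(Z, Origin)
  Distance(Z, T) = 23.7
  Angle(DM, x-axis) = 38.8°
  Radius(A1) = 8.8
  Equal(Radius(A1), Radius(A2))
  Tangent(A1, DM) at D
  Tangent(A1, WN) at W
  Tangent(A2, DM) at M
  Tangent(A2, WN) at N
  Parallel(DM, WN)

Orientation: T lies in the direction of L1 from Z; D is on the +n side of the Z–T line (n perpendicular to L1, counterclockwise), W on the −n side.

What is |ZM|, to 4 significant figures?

25.28

The slot axis is L1's direction at 38.8°, so u = (cos 38.8°, sin 38.8°) = (0.7793, 0.6266) and n = (−sin 38.8°, cos 38.8°) = (-0.6266, 0.7793). Z is at the origin and T lies 23.7 along u from Z, so T = 23.7·u = (18.47, 14.85). Tangency of A1 to both parallel lines with radius 8.8 puts D and W at Z ± 8.8·n: D = (-5.514, 6.858), W = (5.514, -6.858). Equal radii place M and N the same way about T: M = T + 8.8·n = (12.96, 21.71), N = T − 8.8·n = (23.98, 7.992). Then |ZM| = |M − Z| = 25.28.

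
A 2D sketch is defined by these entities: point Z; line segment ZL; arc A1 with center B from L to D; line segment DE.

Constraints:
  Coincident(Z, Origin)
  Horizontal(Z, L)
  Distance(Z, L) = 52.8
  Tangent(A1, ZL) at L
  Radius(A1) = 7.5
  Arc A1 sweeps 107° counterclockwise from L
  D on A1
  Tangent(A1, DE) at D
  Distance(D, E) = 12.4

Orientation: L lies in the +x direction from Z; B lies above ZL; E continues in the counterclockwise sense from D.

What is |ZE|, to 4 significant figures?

60.33

Z is at the origin; Z and L share the same y with |ZL| = 52.8 and L on the +x side, so L = (52.80, 0.000). The tangent condition forces BL to be normal to ZL, so B = L + (0, 7.5) = (52.80, 7.500). On A1, L sits at bearing -90° from B; a 107° counterclockwise sweep puts D at bearing 17°, so D = B + 7.5·(cos 17°, sin 17°) = (59.97, 9.693). Tangency of A1 to DE means the radius BD is perpendicular to DE, so DE runs along (−sin 17°, cos 17°); with |DE| = 12.4, E = (56.35, 21.55). Then |ZE| = |E − Z| = 60.33.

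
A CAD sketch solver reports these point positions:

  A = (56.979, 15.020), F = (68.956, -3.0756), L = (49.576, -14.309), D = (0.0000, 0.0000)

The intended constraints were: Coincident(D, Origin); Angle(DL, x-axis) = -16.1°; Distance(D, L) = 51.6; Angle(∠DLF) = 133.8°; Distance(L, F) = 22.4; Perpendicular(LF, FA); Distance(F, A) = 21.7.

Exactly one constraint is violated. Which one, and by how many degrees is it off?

Perpendicular(LF, FA) — off by 3.40°.

D = (0.00, 0.00) ✓; DL at -16.10° ✓; |DL| = 51.60 ✓; ∠DLF = 133.8° ✓; |LF| = 22.40 ✓; ∠(LF, FA) = 93.40° ✗; |FA| = 21.70 ✓.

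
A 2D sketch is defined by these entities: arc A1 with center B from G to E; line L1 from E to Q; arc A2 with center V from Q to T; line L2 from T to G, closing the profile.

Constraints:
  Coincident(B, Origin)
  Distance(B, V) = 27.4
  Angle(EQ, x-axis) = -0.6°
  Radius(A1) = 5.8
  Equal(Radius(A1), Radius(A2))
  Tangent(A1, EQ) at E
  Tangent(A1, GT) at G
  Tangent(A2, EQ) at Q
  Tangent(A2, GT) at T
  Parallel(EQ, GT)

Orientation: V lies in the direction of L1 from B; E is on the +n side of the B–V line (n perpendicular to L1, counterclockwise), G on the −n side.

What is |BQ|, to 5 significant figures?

28.007

Tangency of A1 to both parallel lines with radius 5.8 puts E and G at B ± 5.8·n: E = (0.060736, 5.7997), G = (-0.060736, -5.7997). Equal radii place Q and T the same way about V: Q = V + 5.8·n = (27.459, 5.5128), T = V − 5.8·n = (27.338, -6.0866). Then |BQ| = |Q − B| = 28.007.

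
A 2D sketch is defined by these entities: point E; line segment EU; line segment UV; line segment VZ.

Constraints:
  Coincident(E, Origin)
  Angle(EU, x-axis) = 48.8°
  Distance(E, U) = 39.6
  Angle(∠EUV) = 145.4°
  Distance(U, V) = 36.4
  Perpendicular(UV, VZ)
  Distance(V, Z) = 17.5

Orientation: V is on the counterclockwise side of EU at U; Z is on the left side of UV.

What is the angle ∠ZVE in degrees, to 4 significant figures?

71.95°

∠EUV = 145.4°, so UV runs at 48.8° + (180° − 145.4°) = 83.40° from the x-axis; with |UV| = 36.4, V = U + 36.4·(cos 83.40°, sin 83.40°) = (30.27, 65.95). UV is perpendicular to VZ; with |VZ| = 17.5 on the left of UV, Z = V + 17.5·(-0.9934, 0.1149) = (12.88, 67.97). Then cos ∠ZVE = VZ·VE / (|VZ||VE|), giving 71.95°.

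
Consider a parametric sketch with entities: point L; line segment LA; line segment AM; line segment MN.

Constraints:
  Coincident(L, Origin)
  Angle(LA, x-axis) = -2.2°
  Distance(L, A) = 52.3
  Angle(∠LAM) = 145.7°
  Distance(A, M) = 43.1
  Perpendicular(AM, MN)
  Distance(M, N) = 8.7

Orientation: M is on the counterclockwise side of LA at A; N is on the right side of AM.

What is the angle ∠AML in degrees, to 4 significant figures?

18.85°

L is at the origin; LA runs at -2.2° with length 52.3, so A = 52.3·(cos -2.2°, sin -2.2°) = (52.26, -2.008). ∠LAM = 145.7°, so AM runs at -2.2° + (180° − 145.7°) = 32.10° from the x-axis; with |AM| = 43.1, M = A + 43.1·(cos 32.10°, sin 32.10°) = (88.77, 20.90). Then cos ∠AML = MA·ML / (|MA||ML|), giving 18.85°.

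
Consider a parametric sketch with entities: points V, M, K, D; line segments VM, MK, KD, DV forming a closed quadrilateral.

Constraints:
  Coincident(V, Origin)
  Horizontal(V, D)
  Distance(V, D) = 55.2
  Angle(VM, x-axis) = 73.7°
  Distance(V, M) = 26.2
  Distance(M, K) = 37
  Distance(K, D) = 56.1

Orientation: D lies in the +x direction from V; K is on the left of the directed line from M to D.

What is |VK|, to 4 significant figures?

61.37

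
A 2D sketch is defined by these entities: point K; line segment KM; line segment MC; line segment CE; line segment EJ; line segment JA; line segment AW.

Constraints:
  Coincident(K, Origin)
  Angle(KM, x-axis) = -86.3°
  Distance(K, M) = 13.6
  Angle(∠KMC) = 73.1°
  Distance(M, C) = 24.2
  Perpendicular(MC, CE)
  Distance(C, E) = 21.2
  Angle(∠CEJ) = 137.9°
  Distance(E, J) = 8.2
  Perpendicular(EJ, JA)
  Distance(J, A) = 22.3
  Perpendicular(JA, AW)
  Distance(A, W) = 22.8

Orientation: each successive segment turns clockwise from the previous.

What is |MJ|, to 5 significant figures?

33.079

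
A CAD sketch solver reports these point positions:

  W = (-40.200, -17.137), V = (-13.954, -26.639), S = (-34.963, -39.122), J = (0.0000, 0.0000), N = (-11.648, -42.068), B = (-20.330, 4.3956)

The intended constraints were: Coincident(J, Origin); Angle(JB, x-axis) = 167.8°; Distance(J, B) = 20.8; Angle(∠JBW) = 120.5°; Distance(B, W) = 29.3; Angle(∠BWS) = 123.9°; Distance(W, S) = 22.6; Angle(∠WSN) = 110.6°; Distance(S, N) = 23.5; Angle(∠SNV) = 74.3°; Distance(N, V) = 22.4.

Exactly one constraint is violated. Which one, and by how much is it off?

Distance(N, V) = 22.4 — off by 6.80.

J = (0.00, 0.00) ✓; JB at 167.8° ✓; |JB| = 20.80 ✓; ∠JBW = 120.5° ✓; |BW| = 29.30 ✓; ∠BWS = 123.9° ✓; |WS| = 22.60 ✓; ∠WSN = 110.6° ✓; |SN| = 23.50 ✓; ∠SNV = 74.30° ✓; |NV| = 15.60 ✗.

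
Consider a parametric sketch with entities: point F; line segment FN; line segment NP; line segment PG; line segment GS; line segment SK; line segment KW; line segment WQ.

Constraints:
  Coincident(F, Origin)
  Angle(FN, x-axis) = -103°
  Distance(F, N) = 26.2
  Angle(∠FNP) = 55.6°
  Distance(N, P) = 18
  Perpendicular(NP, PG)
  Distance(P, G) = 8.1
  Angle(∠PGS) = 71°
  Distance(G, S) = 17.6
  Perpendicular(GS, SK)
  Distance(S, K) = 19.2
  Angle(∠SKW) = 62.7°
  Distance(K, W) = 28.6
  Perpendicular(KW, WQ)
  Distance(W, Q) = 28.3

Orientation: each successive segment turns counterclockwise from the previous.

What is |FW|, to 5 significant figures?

20.920

F is at the origin; FN runs at -103.0° with length 26.2, so N = (-5.8937, -25.528). ∠FNP = 55.6° gives NP at 21.400° from the x-axis; with |NP| = 18.0, P = (10.865, -18.961). NP is perpendicular to PG, so PG runs at 111.40°; with |PG| = 8.1, G = (7.9098, -11.419). ∠PGS = 71.0° gives GS at -139.60° from the x-axis; with |GS| = 17.6, S = (-5.4933, -22.826). GS ⟂ SK, so SK runs at -49.600°; with |SK| = 19.2, K = (6.9506, -37.448). ∠SKW = 62.7° gives KW at 67.700° from the x-axis; with |KW| = 28.6, W = (17.803, -10.987). Then |FW| = |W − F| = 20.920.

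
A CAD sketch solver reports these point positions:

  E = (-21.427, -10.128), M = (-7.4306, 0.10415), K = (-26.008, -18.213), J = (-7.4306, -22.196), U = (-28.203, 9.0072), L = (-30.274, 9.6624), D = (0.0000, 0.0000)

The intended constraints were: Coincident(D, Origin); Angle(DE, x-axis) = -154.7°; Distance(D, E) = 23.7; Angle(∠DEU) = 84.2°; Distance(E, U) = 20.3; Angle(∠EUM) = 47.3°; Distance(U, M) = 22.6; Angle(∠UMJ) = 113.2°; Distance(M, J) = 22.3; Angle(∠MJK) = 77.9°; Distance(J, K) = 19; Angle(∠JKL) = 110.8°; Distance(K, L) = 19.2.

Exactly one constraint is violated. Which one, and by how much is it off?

Distance(K, L) = 19.2 — off by 9.00.

D = (0.00, 0.00) ✓; DE at -154.7° ✓; |DE| = 23.70 ✓; ∠DEU = 84.20° ✓; |EU| = 20.30 ✓; ∠EUM = 47.30° ✓; |UM| = 22.60 ✓; ∠UMJ = 113.2° ✓; |MJ| = 22.30 ✓; ∠MJK = 77.90° ✓; |JK| = 19.00 ✓; ∠JKL = 110.8° ✓; |KL| = 28.20 ✗.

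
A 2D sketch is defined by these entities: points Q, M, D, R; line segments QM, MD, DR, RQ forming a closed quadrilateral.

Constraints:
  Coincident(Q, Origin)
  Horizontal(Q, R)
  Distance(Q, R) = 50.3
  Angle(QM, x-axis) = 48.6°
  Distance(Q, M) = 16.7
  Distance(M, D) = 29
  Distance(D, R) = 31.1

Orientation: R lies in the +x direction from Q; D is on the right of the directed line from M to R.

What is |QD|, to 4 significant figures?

26.60

Checks: |QR| = 50.30 ✓; |QM| = 16.70 ✓; |MD| = 29.00 ✓; |DR| = 31.10 ✓.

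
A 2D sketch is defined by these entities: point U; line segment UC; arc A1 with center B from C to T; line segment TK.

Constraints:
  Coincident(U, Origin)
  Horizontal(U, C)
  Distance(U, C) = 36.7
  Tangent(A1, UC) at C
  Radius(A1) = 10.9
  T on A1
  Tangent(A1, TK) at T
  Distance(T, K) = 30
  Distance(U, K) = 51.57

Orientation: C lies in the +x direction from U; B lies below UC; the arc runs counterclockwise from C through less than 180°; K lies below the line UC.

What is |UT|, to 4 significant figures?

28.68

Checks: ∠(BC, CU) = 90.00° ✓; |BT| = 10.90 ✓; ∠(BT, TK) = 90.00° ✓; |TK| = 30.00 ✓; |UK| = 51.57 ✓.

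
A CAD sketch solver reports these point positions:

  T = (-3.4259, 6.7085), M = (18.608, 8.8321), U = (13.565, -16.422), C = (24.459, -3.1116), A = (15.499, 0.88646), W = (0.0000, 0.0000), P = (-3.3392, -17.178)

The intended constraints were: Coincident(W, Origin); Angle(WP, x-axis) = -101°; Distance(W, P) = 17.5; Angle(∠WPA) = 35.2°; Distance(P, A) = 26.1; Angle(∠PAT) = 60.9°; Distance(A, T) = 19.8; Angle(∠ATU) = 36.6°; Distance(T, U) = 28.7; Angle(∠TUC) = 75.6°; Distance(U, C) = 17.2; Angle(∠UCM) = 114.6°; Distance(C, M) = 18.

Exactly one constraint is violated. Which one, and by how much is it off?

Distance(C, M) = 18 — off by 4.70.

W = (0.00, 0.00) ✓; WP at -101.0° ✓; |WP| = 17.50 ✓; ∠WPA = 35.20° ✓; |PA| = 26.10 ✓; ∠PAT = 60.90° ✓; |AT| = 19.80 ✓; ∠ATU = 36.60° ✓; |TU| = 28.70 ✓; ∠TUC = 75.60° ✓; |UC| = 17.20 ✓; ∠UCM = 114.6° ✓; |CM| = 13.30 ✗.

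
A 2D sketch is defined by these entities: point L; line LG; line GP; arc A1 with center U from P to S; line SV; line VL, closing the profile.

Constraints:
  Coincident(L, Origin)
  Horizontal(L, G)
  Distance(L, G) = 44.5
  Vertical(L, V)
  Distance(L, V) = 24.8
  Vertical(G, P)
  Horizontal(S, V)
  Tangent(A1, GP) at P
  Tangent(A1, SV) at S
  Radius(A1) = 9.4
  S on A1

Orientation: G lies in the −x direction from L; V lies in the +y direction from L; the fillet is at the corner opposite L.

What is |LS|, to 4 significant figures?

42.98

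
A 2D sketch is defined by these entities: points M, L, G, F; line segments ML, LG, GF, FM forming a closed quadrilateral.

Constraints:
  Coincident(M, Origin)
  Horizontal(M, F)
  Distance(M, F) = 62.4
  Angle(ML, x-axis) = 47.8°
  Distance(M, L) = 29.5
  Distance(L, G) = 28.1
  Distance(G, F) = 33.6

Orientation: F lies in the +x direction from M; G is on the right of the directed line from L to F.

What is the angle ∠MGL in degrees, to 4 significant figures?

61.56°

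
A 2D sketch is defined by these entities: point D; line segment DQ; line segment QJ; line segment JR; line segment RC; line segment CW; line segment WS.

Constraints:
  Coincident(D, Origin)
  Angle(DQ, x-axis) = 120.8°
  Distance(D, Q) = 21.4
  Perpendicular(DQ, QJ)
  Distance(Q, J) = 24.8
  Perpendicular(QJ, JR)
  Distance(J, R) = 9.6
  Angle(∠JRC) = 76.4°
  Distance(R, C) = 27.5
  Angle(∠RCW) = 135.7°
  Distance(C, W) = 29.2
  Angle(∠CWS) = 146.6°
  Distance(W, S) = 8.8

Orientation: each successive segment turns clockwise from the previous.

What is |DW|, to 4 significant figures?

46.41

D is at the origin; DQ runs at 120.8° with length 21.4, so Q = (-10.96, 18.38). The perpendicularity gives QJ at right angles to DQ, so QJ runs at 30.80°; with |QJ| = 24.8, J = (10.34, 31.08). The perpendicularity gives JR at right angles to QJ, so JR runs at -59.20°; with |JR| = 9.6, R = (15.26, 22.83). ∠JRC = 76.4° gives RC at -162.8° from the x-axis; with |RC| = 27.5, C = (-11.01, 14.70). ∠RCW = 135.7° gives CW at 152.9° from the x-axis; with |CW| = 29.2, W = (-37.00, 28.00). Then |DW| = |W − D| = 46.41.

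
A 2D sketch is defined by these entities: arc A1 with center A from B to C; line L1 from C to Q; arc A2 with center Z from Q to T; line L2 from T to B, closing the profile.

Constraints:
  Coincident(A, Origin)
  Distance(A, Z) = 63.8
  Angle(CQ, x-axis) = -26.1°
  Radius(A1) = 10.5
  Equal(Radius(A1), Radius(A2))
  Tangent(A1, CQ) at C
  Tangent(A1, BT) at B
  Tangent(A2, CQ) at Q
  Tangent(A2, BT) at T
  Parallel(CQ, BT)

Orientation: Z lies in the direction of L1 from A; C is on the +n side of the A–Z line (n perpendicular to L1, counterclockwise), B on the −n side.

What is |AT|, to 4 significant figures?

64.66

The slot axis is L1's direction at -26.1°, so u = (cos -26.1°, sin -26.1°) = (0.8980, -0.4399) and n = (−sin -26.1°, cos -26.1°) = (0.4399, 0.8980). A is at the origin and Z lies 63.8 along u from A, so Z = 63.8·u = (57.29, -28.07). Tangency of A1 to both parallel lines with radius 10.5 puts C and B at A ± 10.5·n: C = (4.619, 9.429), B = (-4.619, -9.429). Equal radii place Q and T the same way about Z: Q = Z + 10.5·n = (61.91, -18.64), T = Z − 10.5·n = (52.67, -37.50). Then |AT| = |T − A| = 64.66.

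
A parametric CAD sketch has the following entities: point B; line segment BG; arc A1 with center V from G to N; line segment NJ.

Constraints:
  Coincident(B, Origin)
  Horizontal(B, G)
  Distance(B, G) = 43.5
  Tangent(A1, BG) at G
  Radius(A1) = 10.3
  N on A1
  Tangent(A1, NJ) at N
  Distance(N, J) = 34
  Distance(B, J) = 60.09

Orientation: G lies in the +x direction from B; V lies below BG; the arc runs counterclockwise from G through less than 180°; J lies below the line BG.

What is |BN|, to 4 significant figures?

35.47

Checks: |VN| = 10.30 ✓; ∠(VN, NJ) = 90.00° ✓; |NJ| = 34.00 ✓; |BJ| = 60.09 ✓.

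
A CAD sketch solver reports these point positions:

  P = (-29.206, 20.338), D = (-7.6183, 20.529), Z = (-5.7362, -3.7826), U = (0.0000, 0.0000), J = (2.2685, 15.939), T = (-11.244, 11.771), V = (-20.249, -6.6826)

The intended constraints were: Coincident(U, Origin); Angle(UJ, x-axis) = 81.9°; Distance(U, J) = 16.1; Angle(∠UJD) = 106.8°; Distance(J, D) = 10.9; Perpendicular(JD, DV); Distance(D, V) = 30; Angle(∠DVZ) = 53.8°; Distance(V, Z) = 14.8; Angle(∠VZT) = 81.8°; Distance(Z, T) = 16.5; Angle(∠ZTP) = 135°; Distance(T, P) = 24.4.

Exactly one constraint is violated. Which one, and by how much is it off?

Distance(T, P) = 24.4 — off by 4.50.

U = (0.00, 0.00) ✓; UJ at 81.90° ✓; |UJ| = 16.10 ✓; ∠UJD = 106.8° ✓; |JD| = 10.90 ✓; ∠(JD, DV) = 90.00° ✓; |DV| = 30.00 ✓; ∠DVZ = 53.80° ✓; |VZ| = 14.80 ✓; ∠VZT = 81.80° ✓; |ZT| = 16.50 ✓; ∠ZTP = 135.0° ✓; |TP| = 19.90 ✗.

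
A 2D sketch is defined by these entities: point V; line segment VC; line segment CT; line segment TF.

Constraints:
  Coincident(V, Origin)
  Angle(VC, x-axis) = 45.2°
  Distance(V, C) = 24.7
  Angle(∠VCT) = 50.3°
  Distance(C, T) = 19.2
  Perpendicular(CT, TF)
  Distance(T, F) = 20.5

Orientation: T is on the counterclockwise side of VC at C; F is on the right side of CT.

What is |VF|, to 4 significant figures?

39.65

V is at the origin; VC runs at 45.2° with length 24.7, so C = 24.7·(cos 45.2°, sin 45.2°) = (17.40, 17.53). ∠VCT = 50.3°, so CT runs at 45.2° + (180° − 50.3°) = 174.9° from the x-axis; with |CT| = 19.2, T = C + 19.2·(cos 174.9°, sin 174.9°) = (-1.720, 19.23). CT ⟂ TF; with |TF| = 20.5 on the right of CT, F = T + 20.5·(0.08889, 0.9960) = (0.1028, 39.65). Then |VF| = |F − V| = 39.65.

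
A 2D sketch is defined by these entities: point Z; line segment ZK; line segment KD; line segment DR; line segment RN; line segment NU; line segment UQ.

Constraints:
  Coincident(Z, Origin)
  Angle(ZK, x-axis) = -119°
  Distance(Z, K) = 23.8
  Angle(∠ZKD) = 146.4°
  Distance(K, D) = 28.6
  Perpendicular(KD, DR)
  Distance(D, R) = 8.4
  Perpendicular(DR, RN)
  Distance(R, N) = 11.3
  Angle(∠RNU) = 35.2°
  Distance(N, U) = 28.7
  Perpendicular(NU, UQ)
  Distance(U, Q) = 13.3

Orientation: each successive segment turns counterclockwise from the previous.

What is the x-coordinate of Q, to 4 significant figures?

-4.940

Z is at the origin; ZK runs at -119.0° with length 23.8, so K = (-11.54, -20.82). ∠ZKD = 146.4° gives KD at -85.40° from the x-axis; with |KD| = 28.6, D = (-9.245, -49.32). KD is perpendicular to DR, so DR runs at 4.600°; with |DR| = 8.4, R = (-0.8718, -48.65). DR ⟂ RN, so RN runs at 94.60°; with |RN| = 11.3, N = (-1.778, -37.39). ∠RNU = 35.2° gives NU at -120.6° from the x-axis; with |NU| = 28.7, U = (-16.39, -62.09). NU is perpendicular to UQ, so UQ runs at -30.60°; with |UQ| = 13.3, Q = (-4.940, -68.86). So Q.x = -4.940.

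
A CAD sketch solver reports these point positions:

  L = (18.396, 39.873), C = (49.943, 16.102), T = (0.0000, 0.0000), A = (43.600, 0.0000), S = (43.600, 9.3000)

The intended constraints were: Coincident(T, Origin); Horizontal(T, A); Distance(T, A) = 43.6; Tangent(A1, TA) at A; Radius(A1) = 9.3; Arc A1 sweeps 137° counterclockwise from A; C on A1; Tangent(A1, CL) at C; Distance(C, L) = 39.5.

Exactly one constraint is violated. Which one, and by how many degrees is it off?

Tangent(A1, CL) at C — off by 6.00°.

T = (0.00, 0.00) ✓; T.y = 0.00, A.y = 0.00 ✓; |TA| = 43.60 ✓; ∠(SA, AT) = 90.00° ✓; |SA| = 9.300 ✓; bearing(S→C) − bearing(S→A) = 137.0° ✓; |SC| = 9.301 ✓; ∠(SC, CL) = 84.00° ✗; |CL| = 39.50 ✓.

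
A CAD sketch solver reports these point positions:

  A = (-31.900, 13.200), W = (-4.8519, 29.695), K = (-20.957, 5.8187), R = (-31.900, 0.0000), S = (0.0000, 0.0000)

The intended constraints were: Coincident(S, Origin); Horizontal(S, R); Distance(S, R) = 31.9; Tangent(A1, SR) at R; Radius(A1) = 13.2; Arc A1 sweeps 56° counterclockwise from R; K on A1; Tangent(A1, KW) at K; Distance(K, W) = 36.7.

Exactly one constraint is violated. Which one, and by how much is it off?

Distance(K, W) = 36.7 — off by 7.90.

S = (0.00, 0.00) ✓; S.y = 0.00, R.y = 0.00 ✓; |SR| = 31.90 ✓; ∠(AR, RS) = 90.00° ✓; |AR| = 13.20 ✓; bearing(A→K) − bearing(A→R) = 56.00° ✓; |AK| = 13.20 ✓; ∠(AK, KW) = 90.00° ✓; |KW| = 28.80 ✗.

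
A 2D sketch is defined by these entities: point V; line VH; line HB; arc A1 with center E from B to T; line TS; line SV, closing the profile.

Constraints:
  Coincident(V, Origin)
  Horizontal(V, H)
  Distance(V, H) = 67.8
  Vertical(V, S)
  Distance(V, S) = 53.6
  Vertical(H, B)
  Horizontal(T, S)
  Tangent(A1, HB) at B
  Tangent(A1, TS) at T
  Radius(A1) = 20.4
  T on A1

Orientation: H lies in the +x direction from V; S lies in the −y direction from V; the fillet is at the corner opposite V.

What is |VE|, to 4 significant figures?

57.87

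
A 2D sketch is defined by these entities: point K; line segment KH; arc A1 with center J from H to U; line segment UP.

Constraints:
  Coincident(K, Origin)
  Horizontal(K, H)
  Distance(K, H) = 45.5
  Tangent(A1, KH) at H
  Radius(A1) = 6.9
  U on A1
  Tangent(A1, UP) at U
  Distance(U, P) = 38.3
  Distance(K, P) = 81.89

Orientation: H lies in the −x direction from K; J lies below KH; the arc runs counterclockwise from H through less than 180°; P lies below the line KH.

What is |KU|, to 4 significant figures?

50.82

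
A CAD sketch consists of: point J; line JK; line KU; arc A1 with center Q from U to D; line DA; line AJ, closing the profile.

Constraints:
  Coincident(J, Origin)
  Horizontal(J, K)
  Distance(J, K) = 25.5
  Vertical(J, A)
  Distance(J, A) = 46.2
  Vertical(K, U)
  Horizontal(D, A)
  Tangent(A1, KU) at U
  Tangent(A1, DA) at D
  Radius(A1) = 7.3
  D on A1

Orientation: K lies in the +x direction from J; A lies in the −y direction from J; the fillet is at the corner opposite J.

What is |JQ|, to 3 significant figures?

42.9

J is at the origin; JK is horizontal with |JK| = 25.5 and K on the +x side, so K = (25.5, 0.00). J and A share the same x with |JA| = 46.2 and A on the −y side, so A = (0.00, -46.2). The virtual corner opposite J is at (25.5, -46.2). Tangency of A1 to KU means the radius QU is perpendicular to KU and the tangent condition forces QD to be normal to DA, with radius 7.3, so the center Q sits 7.3 in from both sides at Q = (18.2, -38.9). Then |JQ| = |Q − J| = 42.9.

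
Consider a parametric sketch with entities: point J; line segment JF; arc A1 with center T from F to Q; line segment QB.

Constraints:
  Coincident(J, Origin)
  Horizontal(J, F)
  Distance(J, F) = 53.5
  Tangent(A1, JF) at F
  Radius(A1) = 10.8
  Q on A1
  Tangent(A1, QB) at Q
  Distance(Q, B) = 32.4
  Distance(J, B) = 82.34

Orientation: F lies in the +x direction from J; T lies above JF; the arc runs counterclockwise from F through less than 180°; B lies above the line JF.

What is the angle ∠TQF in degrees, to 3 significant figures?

52.6°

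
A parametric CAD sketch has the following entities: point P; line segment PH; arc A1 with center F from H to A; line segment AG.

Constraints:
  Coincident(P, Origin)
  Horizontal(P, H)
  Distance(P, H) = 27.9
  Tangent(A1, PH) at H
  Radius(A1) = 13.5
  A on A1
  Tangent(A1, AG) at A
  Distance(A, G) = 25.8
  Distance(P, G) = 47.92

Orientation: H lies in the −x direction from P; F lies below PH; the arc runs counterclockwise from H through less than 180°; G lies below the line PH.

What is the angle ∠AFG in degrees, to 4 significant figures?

62.38°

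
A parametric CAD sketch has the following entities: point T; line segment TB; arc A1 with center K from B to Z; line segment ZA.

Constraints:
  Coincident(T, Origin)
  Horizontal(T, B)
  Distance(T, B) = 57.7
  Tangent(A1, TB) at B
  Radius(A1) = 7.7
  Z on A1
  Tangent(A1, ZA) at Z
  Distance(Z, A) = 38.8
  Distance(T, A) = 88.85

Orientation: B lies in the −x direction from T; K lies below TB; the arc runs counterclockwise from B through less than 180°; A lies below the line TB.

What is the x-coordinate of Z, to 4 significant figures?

-64.90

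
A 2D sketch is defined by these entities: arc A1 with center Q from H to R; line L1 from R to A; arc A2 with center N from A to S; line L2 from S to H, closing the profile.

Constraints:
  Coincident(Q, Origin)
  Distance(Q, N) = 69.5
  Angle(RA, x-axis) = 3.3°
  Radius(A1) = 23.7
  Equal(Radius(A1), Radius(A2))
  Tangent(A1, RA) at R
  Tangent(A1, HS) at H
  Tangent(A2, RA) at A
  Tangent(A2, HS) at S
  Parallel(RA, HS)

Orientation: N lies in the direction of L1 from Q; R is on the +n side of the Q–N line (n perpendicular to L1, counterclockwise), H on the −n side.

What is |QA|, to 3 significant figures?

73.4

The slot axis is L1's direction at 3.3°, so u = (cos 3.3°, sin 3.3°) = (0.998, 0.0576) and n = (−sin 3.3°, cos 3.3°) = (-0.0576, 0.998). Q is at the origin and N lies 69.5 along u from Q, so N = 69.5·u = (69.4, 4.00). Tangency of A1 to both parallel lines with radius 23.7 puts R and H at Q ± 23.7·n: R = (-1.36, 23.7), H = (1.36, -23.7). Equal radii place A and S the same way about N: A = N + 23.7·n = (68.0, 27.7), S = N − 23.7·n = (70.7, -19.7). Then |QA| = |A − Q| = 73.4.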